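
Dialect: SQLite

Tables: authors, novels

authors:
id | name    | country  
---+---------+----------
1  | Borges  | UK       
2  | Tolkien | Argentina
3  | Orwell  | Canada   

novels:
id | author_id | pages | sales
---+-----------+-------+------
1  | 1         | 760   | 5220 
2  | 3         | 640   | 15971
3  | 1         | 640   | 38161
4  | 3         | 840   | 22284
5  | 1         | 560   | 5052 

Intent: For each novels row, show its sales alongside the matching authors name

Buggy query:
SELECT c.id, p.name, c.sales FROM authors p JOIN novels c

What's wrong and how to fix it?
Bug: Missing join condition: each novels row is matched to all authors rows instead of just its own

Fix: Add ON c.author_id = p.id to the JOIN

Corrected query:
SELECT c.id, p.name, c.sales FROM authors p JOIN novels c ON c.author_id = p.id

Result:
id | name   | sales
---+--------+------
1  | Borges | 5220 
2  | Orwell | 15971
3  | Borges | 38161
4  | Orwell | 22284
5  | Borges | 5052 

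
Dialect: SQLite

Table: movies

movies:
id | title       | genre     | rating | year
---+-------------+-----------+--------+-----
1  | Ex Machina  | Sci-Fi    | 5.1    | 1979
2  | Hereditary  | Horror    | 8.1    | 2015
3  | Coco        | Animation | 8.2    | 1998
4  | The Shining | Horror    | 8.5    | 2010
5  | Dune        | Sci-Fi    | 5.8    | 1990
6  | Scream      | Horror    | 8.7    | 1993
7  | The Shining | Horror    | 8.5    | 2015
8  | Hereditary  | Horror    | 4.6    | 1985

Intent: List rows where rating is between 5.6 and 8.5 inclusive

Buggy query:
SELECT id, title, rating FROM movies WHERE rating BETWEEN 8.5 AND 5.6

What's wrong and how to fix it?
Bug: BETWEEN expects the lower bound first; with 8.5 AND 5.6 the range is empty

Fix: Swap the bounds so the smaller value comes first

Corrected query:
SELECT id, title, rating FROM movies WHERE rating BETWEEN 5.6 AND 8.5

Result:
id | title       | rating
---+-------------+-------
2  | Hereditary  | 8.1   
3  | Coco        | 8.2   
4  | The Shining | 8.5   
5  | Dune        | 5.8   
7  | The Shining | 8.5   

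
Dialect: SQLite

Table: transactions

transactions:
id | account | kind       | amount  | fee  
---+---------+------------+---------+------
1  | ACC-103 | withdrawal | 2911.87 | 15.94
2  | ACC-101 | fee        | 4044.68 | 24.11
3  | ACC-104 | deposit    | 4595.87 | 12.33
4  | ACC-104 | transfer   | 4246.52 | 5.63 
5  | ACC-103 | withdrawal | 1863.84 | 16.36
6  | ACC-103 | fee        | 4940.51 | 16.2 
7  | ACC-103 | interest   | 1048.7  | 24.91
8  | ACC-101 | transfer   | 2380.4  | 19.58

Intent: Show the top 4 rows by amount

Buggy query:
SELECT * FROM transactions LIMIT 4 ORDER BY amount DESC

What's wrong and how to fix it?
Bug: ORDER BY cannot follow LIMIT; LIMIT is the final clause

Fix: Sort with ORDER BY, then apply LIMIT

Corrected query:
SELECT * FROM transactions ORDER BY amount DESC LIMIT 4

Result:
id | account | kind     | amount  | fee  
---+---------+----------+---------+------
6  | ACC-103 | fee      | 4940.51 | 16.2 
3  | ACC-104 | deposit  | 4595.87 | 12.33
4  | ACC-104 | transfer | 4246.52 | 5.63 
2  | ACC-101 | fee      | 4044.68 | 24.11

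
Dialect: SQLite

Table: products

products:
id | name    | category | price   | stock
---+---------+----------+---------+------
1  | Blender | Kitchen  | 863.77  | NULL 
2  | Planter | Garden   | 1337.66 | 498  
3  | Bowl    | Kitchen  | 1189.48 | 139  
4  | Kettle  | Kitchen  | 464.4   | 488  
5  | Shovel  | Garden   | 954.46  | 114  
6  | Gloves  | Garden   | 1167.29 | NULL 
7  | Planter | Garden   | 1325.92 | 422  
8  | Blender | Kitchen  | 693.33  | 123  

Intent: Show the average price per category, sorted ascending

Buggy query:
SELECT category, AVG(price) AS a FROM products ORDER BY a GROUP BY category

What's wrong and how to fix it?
Bug: ORDER BY appears before GROUP BY; SQL clause order requires GROUP BY first

Fix: Reorder: SELECT … FROM … GROUP BY … ORDER BY …

Corrected query:
SELECT category, AVG(price) AS a FROM products GROUP BY category ORDER BY a

Result:
category | a        
---------+----------
Kitchen  | 802.745  
Garden   | 1196.3325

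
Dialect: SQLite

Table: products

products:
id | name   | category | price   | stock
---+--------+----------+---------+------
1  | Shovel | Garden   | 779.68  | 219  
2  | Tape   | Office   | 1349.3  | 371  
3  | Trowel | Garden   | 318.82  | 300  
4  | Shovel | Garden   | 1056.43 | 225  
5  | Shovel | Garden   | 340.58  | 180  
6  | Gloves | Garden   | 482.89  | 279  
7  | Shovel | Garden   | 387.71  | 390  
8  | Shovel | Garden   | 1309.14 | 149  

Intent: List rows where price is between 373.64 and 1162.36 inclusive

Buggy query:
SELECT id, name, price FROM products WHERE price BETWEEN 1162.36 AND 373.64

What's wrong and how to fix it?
Bug: BETWEEN expects the lower bound first; with 1162.36 AND 373.64 the range is empty

Fix: Write BETWEEN 373.64 AND 1162.36

Corrected query:
SELECT id, name, price FROM products WHERE price BETWEEN 373.64 AND 1162.36

Result:
id | name   | price  
---+--------+--------
1  | Shovel | 779.68 
4  | Shovel | 1056.43
6  | Gloves | 482.89 
7  | Shovel | 387.71 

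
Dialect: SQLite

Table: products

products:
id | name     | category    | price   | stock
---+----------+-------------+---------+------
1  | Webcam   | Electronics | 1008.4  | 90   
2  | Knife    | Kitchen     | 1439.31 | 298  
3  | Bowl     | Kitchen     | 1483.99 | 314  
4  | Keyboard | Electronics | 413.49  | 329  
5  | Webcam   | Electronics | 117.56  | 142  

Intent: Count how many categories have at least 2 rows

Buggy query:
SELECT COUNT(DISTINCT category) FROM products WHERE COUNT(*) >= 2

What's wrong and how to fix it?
Bug: COUNT(*) cannot appear in WHERE; the per-group count doesn't exist yet

Fix: Use a subquery that GROUPs and filters with HAVING, then count its rows

Corrected query:
SELECT COUNT(*) FROM (SELECT category FROM products GROUP BY category HAVING COUNT(*) >= 2)

Result:
COUNT(*)
--------
2       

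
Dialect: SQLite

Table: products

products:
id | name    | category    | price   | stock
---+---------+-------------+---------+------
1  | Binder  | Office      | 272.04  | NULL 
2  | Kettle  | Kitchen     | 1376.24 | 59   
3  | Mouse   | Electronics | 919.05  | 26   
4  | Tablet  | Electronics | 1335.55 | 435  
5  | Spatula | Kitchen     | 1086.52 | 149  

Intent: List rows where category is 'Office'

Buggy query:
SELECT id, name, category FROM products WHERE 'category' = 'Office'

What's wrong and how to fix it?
Bug: Single quotes denote string literals in SQL; the column name is being compared as a constant string

Fix: Reference the column as category without single quotes

Corrected query:
SELECT id, name, category FROM products WHERE category = 'Office'

Result:
id | name   | category
---+--------+---------
1  | Binder | Office  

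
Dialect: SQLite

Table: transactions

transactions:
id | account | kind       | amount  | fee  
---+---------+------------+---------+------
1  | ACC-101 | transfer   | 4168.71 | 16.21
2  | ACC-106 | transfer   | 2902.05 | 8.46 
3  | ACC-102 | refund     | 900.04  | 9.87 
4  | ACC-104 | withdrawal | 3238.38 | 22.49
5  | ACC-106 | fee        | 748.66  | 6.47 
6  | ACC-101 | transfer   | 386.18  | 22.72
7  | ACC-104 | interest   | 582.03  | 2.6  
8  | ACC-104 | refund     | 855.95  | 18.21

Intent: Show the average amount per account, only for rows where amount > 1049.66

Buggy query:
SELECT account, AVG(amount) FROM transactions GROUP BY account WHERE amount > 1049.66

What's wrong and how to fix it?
Bug: Row-level WHERE must come before GROUP BY in the clause order

Fix: Place WHERE between FROM and GROUP BY

Corrected query:
SELECT account, AVG(amount) FROM transactions WHERE amount > 1049.66 GROUP BY account

Result:
account | AVG(amount)
--------+------------
ACC-101 | 4168.71    
ACC-104 | 3238.38    
ACC-106 | 2902.05    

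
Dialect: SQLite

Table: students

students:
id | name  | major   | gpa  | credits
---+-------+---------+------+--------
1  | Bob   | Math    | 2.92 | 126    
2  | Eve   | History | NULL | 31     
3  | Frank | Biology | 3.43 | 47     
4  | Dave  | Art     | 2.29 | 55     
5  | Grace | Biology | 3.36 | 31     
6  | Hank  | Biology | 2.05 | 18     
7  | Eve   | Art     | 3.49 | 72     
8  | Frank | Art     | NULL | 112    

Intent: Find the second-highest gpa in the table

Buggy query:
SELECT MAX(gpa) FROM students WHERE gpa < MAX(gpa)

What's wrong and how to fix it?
Bug: MAX(gpa) on the right of the comparison is an aggregate-in-WHERE error

Fix: Compute the overall MAX in a subquery, then take MAX of rows below it

Corrected query:
SELECT MAX(gpa) FROM students WHERE gpa < (SELECT MAX(gpa) FROM students)

Result:
MAX(gpa)
--------
3.43    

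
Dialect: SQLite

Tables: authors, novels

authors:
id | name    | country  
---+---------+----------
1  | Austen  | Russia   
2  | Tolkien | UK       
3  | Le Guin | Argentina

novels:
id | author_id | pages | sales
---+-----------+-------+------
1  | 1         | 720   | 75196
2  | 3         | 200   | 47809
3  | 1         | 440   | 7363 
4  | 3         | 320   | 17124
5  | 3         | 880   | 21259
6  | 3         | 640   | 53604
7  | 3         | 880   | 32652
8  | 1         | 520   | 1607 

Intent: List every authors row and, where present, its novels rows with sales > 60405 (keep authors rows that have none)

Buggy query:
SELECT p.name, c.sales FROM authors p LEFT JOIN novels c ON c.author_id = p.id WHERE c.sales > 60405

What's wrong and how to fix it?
Bug: Filtering c.sales in WHERE discards the NULL rows produced by LEFT JOIN, turning it into an inner join

Fix: Put 'c.sales > 60405' in the JOIN's ON clause instead of WHERE

Corrected query:
SELECT p.name, c.sales FROM authors p LEFT JOIN novels c ON c.author_id = p.id AND c.sales > 60405

Result:
name    | sales
--------+------
Austen  | 75196
Tolkien | NULL 
Le Guin | NULL 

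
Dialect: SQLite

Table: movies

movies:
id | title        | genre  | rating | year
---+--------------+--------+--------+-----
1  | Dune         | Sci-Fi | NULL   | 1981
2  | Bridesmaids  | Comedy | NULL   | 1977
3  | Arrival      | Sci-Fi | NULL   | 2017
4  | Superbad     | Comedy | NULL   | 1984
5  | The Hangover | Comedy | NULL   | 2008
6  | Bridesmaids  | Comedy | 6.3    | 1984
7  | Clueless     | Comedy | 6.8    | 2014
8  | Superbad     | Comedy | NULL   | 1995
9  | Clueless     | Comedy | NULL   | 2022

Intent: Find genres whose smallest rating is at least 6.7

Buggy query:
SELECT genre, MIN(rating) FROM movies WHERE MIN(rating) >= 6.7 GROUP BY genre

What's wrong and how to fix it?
Bug: MIN() in WHERE is a misuse of aggregate

Fix: Replace WHERE with HAVING after the GROUP BY

Corrected query:
SELECT genre, MIN(rating) FROM movies GROUP BY genre HAVING MIN(rating) >= 6.7

Result:
(no rows)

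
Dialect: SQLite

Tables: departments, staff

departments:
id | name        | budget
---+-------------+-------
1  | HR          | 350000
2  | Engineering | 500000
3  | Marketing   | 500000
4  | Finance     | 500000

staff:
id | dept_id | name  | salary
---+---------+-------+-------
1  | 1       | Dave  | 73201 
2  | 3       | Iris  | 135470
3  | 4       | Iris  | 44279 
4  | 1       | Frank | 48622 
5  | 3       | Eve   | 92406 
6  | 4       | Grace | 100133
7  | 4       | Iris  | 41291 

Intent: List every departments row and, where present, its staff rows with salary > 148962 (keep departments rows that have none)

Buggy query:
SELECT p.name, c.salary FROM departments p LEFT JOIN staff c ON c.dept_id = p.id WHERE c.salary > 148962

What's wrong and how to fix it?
Bug: Filtering c.salary in WHERE discards the NULL rows produced by LEFT JOIN, turning it into an inner join

Fix: Move the right-table condition into the ON clause so unmatched parents are kept

Corrected query:
SELECT p.name, c.salary FROM departments p LEFT JOIN staff c ON c.dept_id = p.id AND c.salary > 148962

Result:
name        | salary
------------+-------
HR          | NULL  
Engineering | NULL  
Marketing   | NULL  
Finance     | NULL  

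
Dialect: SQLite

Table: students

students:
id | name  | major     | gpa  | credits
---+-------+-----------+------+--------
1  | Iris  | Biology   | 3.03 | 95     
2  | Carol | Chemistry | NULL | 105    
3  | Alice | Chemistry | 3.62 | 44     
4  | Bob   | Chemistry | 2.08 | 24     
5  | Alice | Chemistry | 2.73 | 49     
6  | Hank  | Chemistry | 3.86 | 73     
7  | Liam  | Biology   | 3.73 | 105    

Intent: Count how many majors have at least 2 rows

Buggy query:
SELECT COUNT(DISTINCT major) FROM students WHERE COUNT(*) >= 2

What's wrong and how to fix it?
Bug: COUNT(*) cannot appear in WHERE; the per-group count doesn't exist yet

Fix: Group first with HAVING COUNT(*) >= 2, then COUNT the resulting groups

Corrected query:
SELECT COUNT(*) FROM (SELECT major FROM students GROUP BY major HAVING COUNT(*) >= 2)

Result:
COUNT(*)
--------
2       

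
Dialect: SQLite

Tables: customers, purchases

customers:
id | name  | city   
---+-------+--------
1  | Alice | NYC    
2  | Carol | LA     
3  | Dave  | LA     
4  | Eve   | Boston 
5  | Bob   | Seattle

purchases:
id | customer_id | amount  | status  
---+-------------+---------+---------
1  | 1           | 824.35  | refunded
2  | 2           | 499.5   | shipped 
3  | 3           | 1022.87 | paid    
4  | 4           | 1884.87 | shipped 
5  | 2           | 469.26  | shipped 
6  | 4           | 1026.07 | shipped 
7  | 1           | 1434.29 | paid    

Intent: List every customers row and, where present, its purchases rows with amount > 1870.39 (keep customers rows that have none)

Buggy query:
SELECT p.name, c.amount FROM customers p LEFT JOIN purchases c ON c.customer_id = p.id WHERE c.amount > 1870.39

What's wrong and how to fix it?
Bug: A WHERE condition on the right-hand table after LEFT JOIN drops unmatched parents

Fix: Put 'c.amount > 1870.39' in the JOIN's ON clause instead of WHERE

Corrected query:
SELECT p.name, c.amount FROM customers p LEFT JOIN purchases c ON c.customer_id = p.id AND c.amount > 1870.39

Result:
name  | amount 
------+--------
Alice | NULL   
Carol | NULL   
Dave  | NULL   
Eve   | 1884.87
Bob   | NULL   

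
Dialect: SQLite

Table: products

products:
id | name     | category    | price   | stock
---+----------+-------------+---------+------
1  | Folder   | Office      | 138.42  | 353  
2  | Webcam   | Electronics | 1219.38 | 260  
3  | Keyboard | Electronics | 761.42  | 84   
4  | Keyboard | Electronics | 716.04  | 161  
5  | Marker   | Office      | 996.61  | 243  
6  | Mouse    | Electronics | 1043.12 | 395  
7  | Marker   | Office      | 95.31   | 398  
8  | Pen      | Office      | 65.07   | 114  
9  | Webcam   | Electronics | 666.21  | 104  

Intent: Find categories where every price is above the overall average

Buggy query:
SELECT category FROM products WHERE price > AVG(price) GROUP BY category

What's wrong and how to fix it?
Bug: AVG() is an aggregate; it can't sit directly in WHERE

Fix: Use a subquery for AVG and a HAVING MIN(...) filter so the condition holds for every row in the group

Corrected query:
SELECT category FROM products GROUP BY category HAVING MIN(price) > (SELECT AVG(price) FROM products)

Result:
category   
-----------
Electronics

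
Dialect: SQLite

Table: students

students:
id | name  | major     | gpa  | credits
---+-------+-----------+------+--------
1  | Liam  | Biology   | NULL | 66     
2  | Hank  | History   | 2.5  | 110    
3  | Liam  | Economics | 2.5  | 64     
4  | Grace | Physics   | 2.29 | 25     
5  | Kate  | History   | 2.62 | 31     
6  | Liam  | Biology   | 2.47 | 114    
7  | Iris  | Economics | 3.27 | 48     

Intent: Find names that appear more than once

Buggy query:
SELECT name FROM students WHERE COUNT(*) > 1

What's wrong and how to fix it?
Bug: WHERE can't reference COUNT(*); aggregates are computed after WHERE

Fix: Group first, then use HAVING for the count condition

Corrected query:
SELECT name FROM students GROUP BY name HAVING COUNT(*) > 1

Result:
name
----
Liam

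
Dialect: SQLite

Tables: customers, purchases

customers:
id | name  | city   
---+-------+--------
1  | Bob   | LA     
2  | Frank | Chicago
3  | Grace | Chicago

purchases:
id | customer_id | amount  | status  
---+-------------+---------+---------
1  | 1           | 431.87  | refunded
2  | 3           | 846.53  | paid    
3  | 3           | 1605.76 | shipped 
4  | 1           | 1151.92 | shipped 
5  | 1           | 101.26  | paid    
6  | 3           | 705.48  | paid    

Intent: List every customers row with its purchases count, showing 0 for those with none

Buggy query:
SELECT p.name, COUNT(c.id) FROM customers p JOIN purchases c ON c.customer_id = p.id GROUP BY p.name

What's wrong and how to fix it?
Bug: An inner join excludes parents with zero children

Fix: Use LEFT JOIN so parents without children still appear (COUNT(c.id) gives 0)

Corrected query:
SELECT p.name, COUNT(c.id) FROM customers p LEFT JOIN purchases c ON c.customer_id = p.id GROUP BY p.name

Result:
name  | COUNT(c.id)
------+------------
Bob   | 3          
Frank | 0          
Grace | 3          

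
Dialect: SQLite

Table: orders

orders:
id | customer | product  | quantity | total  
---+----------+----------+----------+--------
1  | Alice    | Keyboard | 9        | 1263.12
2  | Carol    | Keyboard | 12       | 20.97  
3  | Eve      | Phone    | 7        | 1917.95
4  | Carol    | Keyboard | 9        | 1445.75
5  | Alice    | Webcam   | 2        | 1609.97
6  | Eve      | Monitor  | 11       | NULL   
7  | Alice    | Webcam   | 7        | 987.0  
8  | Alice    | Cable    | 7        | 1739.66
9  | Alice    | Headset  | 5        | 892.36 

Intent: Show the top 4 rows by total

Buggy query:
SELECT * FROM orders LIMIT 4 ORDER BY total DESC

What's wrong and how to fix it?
Bug: ORDER BY cannot follow LIMIT; LIMIT is the final clause

Fix: Sort with ORDER BY, then apply LIMIT

Corrected query:
SELECT * FROM orders ORDER BY total DESC LIMIT 4

Result:
id | customer | product  | quantity | total  
---+----------+----------+----------+--------
3  | Eve      | Phone    | 7        | 1917.95
8  | Alice    | Cable    | 7        | 1739.66
5  | Alice    | Webcam   | 2        | 1609.97
4  | Carol    | Keyboard | 9        | 1445.75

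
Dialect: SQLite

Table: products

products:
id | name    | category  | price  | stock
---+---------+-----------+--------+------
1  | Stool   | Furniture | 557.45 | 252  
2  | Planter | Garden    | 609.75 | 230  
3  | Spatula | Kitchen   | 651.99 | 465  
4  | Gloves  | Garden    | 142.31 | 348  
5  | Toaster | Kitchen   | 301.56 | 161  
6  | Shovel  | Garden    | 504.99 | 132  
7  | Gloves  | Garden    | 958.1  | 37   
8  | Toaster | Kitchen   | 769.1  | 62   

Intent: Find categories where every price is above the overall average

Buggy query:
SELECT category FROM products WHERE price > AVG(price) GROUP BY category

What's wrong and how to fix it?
Bug: AVG() is an aggregate; it can't sit directly in WHERE

Fix: Use a subquery for AVG and a HAVING MIN(...) filter so the condition holds for every row in the group

Corrected query:
SELECT category FROM products GROUP BY category HAVING MIN(price) > (SELECT AVG(price) FROM products)

Result:
(no rows)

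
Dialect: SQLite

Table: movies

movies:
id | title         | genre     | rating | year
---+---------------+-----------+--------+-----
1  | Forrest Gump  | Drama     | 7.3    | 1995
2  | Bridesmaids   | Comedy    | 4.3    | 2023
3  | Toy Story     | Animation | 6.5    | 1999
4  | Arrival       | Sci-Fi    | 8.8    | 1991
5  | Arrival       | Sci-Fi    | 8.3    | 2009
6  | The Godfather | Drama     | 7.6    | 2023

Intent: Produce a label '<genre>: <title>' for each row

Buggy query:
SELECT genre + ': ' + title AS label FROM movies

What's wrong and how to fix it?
Bug: SQLite uses || for string concatenation; + coerces text to numbers (yielding 0)

Fix: Use the || operator for string concatenation

Corrected query:
SELECT genre || ': ' || title AS label FROM movies

Result:
label               
--------------------
Drama: Forrest Gump 
Comedy: Bridesmaids 
Animation: Toy Story
Sci-Fi: Arrival     
Sci-Fi: Arrival     
Drama: The Godfather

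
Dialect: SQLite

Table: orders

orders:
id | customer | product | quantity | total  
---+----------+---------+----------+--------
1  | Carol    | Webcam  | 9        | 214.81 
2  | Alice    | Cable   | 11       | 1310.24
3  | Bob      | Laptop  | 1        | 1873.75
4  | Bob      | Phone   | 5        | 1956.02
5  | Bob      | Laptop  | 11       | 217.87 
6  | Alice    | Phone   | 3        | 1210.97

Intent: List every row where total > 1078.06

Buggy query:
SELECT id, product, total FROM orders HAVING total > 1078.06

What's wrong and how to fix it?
Bug: HAVING filters the output of aggregation, but this query has no GROUP BY and no aggregate functions, so SQLite rejects it (HAVING clause on a non-aggregate query); the condition here is per row

Fix: Replace HAVING with WHERE since the condition applies to individual rows

Corrected query:
SELECT id, product, total FROM orders WHERE total > 1078.06

Result:
id | product | total  
---+---------+--------
2  | Cable   | 1310.24
3  | Laptop  | 1873.75
4  | Phone   | 1956.02
6  | Phone   | 1210.97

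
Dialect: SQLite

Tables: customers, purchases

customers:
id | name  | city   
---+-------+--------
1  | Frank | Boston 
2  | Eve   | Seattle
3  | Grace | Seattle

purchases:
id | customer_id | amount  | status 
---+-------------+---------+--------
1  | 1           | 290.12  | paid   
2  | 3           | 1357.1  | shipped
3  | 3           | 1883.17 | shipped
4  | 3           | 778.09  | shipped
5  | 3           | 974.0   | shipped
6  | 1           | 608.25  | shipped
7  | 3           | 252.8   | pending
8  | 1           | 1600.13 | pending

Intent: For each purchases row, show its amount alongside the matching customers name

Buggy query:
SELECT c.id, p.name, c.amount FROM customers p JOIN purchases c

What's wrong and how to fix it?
Bug: Missing join condition: each purchases row is matched to all customers rows instead of just its own

Fix: Add ON c.customer_id = p.id to the JOIN

Corrected query:
SELECT c.id, p.name, c.amount FROM customers p JOIN purchases c ON c.customer_id = p.id

Result:
id | name  | amount 
---+-------+--------
1  | Frank | 290.12 
2  | Grace | 1357.1 
3  | Grace | 1883.17
4  | Grace | 778.09 
5  | Grace | 974    
6  | Frank | 608.25 
7  | Grace | 252.8  
8  | Frank | 1600.13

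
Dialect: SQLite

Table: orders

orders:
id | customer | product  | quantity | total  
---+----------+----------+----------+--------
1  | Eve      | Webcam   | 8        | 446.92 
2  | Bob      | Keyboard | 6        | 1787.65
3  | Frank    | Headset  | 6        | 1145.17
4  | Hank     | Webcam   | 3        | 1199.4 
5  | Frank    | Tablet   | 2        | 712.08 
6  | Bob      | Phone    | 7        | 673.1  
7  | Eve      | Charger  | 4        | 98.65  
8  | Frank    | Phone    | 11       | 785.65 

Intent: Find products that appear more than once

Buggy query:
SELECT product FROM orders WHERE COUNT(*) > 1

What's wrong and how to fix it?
Bug: COUNT(*) is an aggregate and cannot be used in WHERE

Fix: GROUP BY product, then filter groups with HAVING COUNT(*) > 1

Corrected query:
SELECT product FROM orders GROUP BY product HAVING COUNT(*) > 1

Result:
product
-------
Phone  
Webcam 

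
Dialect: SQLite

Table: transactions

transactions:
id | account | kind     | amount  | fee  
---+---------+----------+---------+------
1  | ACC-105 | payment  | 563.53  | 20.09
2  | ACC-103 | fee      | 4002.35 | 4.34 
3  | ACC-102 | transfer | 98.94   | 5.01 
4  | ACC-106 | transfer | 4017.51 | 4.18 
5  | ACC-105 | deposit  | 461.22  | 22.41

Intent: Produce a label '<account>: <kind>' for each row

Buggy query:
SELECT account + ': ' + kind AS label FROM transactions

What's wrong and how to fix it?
Bug: SQLite uses || for string concatenation; + coerces text to numbers (yielding 0)

Fix: Replace + with || to concatenate text

Corrected query:
SELECT account || ': ' || kind AS label FROM transactions

Result:
label            
-----------------
ACC-105: payment 
ACC-103: fee     
ACC-102: transfer
ACC-106: transfer
ACC-105: deposit 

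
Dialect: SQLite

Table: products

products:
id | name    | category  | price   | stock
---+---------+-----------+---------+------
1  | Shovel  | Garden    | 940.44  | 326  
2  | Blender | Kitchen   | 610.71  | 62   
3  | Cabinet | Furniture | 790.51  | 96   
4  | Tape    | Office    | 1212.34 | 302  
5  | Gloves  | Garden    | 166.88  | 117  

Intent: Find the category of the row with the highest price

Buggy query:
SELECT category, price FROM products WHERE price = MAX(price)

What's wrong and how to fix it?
Bug: MAX(price) is an aggregate and cannot be used directly in WHERE

Fix: Use a subquery: WHERE price = (SELECT MAX(price) FROM products)

Corrected query:
SELECT category, price FROM products WHERE price = (SELECT MAX(price) FROM products)

Result:
category | price  
---------+--------
Office   | 1212.34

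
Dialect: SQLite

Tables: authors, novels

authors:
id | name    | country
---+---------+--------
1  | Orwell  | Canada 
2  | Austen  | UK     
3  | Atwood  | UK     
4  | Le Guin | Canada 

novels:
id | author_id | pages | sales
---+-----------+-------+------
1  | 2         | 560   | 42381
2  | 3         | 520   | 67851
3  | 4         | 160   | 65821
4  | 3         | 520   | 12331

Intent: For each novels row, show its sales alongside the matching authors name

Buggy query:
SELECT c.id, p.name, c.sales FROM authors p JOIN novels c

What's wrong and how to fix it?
Bug: JOIN with no ON clause produces a cartesian product; every novels row pairs with every authors row

Fix: Add ON c.author_id = p.id to the JOIN

Corrected query:
SELECT c.id, p.name, c.sales FROM authors p JOIN novels c ON c.author_id = p.id

Result:
id | name    | sales
---+---------+------
1  | Austen  | 42381
2  | Atwood  | 67851
3  | Le Guin | 65821
4  | Atwood  | 12331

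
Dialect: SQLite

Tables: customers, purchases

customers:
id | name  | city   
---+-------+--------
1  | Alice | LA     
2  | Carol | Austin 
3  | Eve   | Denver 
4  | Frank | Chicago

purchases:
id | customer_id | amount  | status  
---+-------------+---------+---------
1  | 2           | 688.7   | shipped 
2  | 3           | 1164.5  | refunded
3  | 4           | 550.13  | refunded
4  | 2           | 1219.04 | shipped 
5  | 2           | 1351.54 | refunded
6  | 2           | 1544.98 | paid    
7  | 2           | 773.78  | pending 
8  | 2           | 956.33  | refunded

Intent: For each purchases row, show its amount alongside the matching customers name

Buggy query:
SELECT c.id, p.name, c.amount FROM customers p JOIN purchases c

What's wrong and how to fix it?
Bug: Missing join condition: each purchases row is matched to all customers rows instead of just its own

Fix: Add ON c.customer_id = p.id to the JOIN

Corrected query:
SELECT c.id, p.name, c.amount FROM customers p JOIN purchases c ON c.customer_id = p.id

Result:
id | name  | amount 
---+-------+--------
1  | Carol | 688.7  
2  | Eve   | 1164.5 
3  | Frank | 550.13 
4  | Carol | 1219.04
5  | Carol | 1351.54
6  | Carol | 1544.98
7  | Carol | 773.78 
8  | Carol | 956.33 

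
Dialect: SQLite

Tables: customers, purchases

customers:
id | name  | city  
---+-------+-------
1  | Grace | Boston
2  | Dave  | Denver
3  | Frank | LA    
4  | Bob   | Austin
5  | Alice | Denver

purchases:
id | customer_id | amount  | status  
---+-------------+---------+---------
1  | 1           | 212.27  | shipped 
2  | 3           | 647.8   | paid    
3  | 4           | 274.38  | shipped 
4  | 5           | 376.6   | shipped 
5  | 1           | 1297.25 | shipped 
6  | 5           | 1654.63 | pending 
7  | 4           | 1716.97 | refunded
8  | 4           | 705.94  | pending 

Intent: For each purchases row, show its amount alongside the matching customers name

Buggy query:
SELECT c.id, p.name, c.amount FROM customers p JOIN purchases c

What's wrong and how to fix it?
Bug: JOIN with no ON clause produces a cartesian product; every purchases row pairs with every customers row

Fix: Specify the join condition linking the foreign key to the parent id

Corrected query:
SELECT c.id, p.name, c.amount FROM customers p JOIN purchases c ON c.customer_id = p.id

Result:
id | name  | amount 
---+-------+--------
1  | Grace | 212.27 
2  | Frank | 647.8  
3  | Bob   | 274.38 
4  | Alice | 376.6  
5  | Grace | 1297.25
6  | Alice | 1654.63
7  | Bob   | 1716.97
8  | Bob   | 705.94 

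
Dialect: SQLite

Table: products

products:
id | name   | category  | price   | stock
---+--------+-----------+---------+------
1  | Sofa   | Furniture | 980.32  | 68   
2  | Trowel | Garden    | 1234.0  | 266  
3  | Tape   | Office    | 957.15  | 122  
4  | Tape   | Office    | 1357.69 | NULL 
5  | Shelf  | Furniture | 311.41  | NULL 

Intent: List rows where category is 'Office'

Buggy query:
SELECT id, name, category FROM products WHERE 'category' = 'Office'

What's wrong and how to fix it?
Bug: Single quotes denote string literals in SQL; the column name is being compared as a constant string

Fix: Reference the column as category without single quotes

Corrected query:
SELECT id, name, category FROM products WHERE category = 'Office'

Result:
id | name | category
---+------+---------
3  | Tape | Office  
4  | Tape | Office  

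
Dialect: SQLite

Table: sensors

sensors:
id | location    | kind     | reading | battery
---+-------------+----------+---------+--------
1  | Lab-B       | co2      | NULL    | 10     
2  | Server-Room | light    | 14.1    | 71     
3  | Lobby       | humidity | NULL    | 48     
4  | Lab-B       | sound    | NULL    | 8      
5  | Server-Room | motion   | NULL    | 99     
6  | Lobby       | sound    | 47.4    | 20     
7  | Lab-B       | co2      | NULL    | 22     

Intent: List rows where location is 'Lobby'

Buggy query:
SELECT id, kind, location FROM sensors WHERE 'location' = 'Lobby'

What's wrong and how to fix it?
Bug: Single quotes denote string literals in SQL; the column name is being compared as a constant string

Fix: Remove the quotes around the column name (or use double quotes for an identifier)

Corrected query:
SELECT id, kind, location FROM sensors WHERE location = 'Lobby'

Result:
id | kind     | location
---+----------+---------
3  | humidity | Lobby   
6  | sound    | Lobby   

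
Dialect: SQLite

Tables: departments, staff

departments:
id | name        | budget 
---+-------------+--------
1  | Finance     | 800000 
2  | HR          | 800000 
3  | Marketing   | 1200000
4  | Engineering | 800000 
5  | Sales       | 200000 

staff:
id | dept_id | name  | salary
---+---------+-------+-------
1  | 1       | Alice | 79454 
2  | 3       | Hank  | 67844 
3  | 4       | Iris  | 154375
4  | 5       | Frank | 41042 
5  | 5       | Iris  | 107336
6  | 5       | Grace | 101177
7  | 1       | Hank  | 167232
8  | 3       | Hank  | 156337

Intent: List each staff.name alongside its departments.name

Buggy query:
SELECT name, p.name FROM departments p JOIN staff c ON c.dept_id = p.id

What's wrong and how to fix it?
Bug: Both tables have a 'name' column; the unqualified reference is ambiguous

Fix: Qualify the column with its table alias (c.name)

Corrected query:
SELECT c.name, p.name FROM departments p JOIN staff c ON c.dept_id = p.id

Result:
name  | name       
------+------------
Alice | Finance    
Hank  | Marketing  
Iris  | Engineering
Frank | Sales      
Iris  | Sales      
Grace | Sales      
Hank  | Finance    
Hank  | Marketing  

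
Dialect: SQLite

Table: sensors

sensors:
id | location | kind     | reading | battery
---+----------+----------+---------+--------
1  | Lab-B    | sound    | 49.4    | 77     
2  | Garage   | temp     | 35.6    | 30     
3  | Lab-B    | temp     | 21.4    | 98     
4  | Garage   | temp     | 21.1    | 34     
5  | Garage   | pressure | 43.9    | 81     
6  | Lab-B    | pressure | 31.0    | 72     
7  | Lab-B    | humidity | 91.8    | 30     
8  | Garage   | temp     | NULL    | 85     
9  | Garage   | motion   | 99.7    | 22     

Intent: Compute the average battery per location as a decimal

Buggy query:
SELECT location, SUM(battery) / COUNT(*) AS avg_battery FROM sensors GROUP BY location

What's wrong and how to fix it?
Bug: SUM(battery) and COUNT(*) are both integers; the division truncates the fractional part

Fix: Multiply by 1.0 (or CAST to REAL) to force floating-point division

Corrected query:
SELECT location, SUM(battery) * 1.0 / COUNT(*) AS avg_battery FROM sensors GROUP BY location

Result:
location | avg_battery
---------+------------
Garage   | 50.4       
Lab-B    | 69.25      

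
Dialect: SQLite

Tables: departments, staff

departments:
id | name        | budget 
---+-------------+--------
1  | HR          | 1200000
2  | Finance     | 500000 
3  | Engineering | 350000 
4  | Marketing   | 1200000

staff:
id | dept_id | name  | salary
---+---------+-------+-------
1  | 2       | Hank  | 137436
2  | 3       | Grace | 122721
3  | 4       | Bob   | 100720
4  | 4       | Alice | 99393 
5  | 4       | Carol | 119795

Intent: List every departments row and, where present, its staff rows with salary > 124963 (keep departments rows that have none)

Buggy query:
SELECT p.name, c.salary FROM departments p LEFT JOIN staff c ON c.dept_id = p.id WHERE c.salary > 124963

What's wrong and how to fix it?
Bug: Filtering c.salary in WHERE discards the NULL rows produced by LEFT JOIN, turning it into an inner join

Fix: Move the right-table condition into the ON clause so unmatched parents are kept

Corrected query:
SELECT p.name, c.salary FROM departments p LEFT JOIN staff c ON c.dept_id = p.id AND c.salary > 124963

Result:
name        | salary
------------+-------
HR          | NULL  
Finance     | 137436
Engineering | NULL  
Marketing   | NULL  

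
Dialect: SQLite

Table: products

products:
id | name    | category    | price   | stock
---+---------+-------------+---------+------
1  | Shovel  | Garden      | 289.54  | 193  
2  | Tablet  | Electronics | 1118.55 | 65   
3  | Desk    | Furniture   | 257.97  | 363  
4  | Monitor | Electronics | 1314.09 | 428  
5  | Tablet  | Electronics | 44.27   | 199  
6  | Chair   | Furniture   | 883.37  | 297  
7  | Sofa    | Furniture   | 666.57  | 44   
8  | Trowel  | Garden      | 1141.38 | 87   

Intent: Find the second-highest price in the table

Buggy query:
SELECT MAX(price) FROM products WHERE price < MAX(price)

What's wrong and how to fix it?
Bug: The inner MAX is an aggregate inside WHERE, which is not allowed

Fix: Put the inner MAX in a scalar subquery

Corrected query:
SELECT MAX(price) FROM products WHERE price < (SELECT MAX(price) FROM products)

Result:
MAX(price)
----------
1141.38   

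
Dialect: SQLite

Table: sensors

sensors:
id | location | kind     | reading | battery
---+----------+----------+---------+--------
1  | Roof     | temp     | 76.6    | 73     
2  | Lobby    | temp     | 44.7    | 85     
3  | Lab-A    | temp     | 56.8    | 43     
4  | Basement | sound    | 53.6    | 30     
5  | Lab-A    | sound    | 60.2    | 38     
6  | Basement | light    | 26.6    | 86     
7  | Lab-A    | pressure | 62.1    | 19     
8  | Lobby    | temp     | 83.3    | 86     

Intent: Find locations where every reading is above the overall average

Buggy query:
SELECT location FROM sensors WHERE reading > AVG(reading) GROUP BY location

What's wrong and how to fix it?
Bug: AVG() is an aggregate; it can't sit directly in WHERE

Fix: Compute the overall average in a scalar subquery and compare each group's MIN against it in HAVING

Corrected query:
SELECT location FROM sensors GROUP BY location HAVING MIN(reading) > (SELECT AVG(reading) FROM sensors)

Result:
location
--------
Roof    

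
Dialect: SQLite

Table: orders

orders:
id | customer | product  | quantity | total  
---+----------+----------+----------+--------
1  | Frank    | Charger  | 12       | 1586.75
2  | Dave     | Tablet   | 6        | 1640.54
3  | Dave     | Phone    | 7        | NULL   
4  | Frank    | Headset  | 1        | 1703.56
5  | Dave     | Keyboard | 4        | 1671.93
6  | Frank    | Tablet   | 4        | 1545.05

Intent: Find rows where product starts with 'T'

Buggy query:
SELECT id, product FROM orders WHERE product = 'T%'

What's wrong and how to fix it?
Bug: '=' compares the literal string including the % character; pattern matching needs LIKE

Fix: Use LIKE for wildcard pattern matching

Corrected query:
SELECT id, product FROM orders WHERE product LIKE 'T%'

Result:
id | product
---+--------
2  | Tablet 
6  | Tablet 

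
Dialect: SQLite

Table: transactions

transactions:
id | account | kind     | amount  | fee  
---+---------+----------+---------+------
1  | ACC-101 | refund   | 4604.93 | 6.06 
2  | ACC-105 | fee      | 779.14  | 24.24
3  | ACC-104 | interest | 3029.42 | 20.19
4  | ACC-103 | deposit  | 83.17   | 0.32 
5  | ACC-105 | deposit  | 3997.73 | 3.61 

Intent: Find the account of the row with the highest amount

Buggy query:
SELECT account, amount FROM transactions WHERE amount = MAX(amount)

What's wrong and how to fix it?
Bug: MAX(amount) is an aggregate and cannot be used directly in WHERE

Fix: Wrap MAX in a scalar subquery so WHERE compares against a single value

Corrected query:
SELECT account, amount FROM transactions WHERE amount = (SELECT MAX(amount) FROM transactions)

Result:
account | amount 
--------+--------
ACC-101 | 4604.93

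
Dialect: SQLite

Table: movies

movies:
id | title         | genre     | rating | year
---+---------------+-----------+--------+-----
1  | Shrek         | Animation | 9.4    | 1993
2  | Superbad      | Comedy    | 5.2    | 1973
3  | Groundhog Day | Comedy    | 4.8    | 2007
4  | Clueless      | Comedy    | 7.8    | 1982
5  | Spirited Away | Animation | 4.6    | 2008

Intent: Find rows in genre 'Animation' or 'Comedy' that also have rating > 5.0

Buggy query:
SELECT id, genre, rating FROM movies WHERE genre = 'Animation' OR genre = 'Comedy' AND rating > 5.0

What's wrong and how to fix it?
Bug: AND binds tighter than OR, so this parses as genre = 'Animation' OR (genre = 'Comedy' AND rating > 5.0)

Fix: Add parentheses around the OR so the AND applies to both alternatives

Corrected query:
SELECT id, genre, rating FROM movies WHERE (genre = 'Animation' OR genre = 'Comedy') AND rating > 5.0

Result:
id | genre     | rating
---+-----------+-------
1  | Animation | 9.4   
2  | Comedy    | 5.2   
4  | Comedy    | 7.8   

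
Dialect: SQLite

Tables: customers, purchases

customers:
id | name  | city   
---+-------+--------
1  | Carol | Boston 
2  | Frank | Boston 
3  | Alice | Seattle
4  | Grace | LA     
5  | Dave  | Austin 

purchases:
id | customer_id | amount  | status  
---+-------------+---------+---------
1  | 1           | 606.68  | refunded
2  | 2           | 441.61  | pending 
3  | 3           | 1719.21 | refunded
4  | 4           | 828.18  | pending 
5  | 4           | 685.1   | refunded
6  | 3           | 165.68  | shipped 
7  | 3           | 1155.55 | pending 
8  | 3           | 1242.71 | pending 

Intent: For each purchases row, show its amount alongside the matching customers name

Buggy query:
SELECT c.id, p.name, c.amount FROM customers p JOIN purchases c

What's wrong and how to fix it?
Bug: JOIN with no ON clause produces a cartesian product; every purchases row pairs with every customers row

Fix: Add ON c.customer_id = p.id to the JOIN

Corrected query:
SELECT c.id, p.name, c.amount FROM customers p JOIN purchases c ON c.customer_id = p.id

Result:
id | name  | amount 
---+-------+--------
1  | Carol | 606.68 
2  | Frank | 441.61 
3  | Alice | 1719.21
4  | Grace | 828.18 
5  | Grace | 685.1  
6  | Alice | 165.68 
7  | Alice | 1155.55
8  | Alice | 1242.71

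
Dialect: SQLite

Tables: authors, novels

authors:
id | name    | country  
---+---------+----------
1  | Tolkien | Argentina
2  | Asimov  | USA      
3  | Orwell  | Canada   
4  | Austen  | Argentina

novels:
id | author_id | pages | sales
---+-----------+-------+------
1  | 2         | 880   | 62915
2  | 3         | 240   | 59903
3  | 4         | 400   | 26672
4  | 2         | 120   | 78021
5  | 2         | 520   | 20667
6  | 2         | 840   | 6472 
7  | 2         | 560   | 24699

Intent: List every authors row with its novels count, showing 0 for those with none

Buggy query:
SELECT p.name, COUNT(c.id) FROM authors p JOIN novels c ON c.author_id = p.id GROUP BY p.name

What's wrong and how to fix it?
Bug: An inner join excludes parents with zero children

Fix: Use LEFT JOIN so parents without children still appear (COUNT(c.id) gives 0)

Corrected query:
SELECT p.name, COUNT(c.id) FROM authors p LEFT JOIN novels c ON c.author_id = p.id GROUP BY p.name

Result:
name    | COUNT(c.id)
--------+------------
Asimov  | 5          
Austen  | 1          
Orwell  | 1          
Tolkien | 0          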